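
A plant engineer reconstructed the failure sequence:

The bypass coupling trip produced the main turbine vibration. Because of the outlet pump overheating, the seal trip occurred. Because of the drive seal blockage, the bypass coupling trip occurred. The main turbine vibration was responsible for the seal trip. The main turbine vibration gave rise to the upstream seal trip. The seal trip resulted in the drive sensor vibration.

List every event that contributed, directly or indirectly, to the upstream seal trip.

Immediate cause of the upstream seal trip: the main turbine vibration.
Further upstream: the drive seal blockage, the bypass coupling trip.

the bypass coupling trip, the drive seal blockage, the main turbine vibration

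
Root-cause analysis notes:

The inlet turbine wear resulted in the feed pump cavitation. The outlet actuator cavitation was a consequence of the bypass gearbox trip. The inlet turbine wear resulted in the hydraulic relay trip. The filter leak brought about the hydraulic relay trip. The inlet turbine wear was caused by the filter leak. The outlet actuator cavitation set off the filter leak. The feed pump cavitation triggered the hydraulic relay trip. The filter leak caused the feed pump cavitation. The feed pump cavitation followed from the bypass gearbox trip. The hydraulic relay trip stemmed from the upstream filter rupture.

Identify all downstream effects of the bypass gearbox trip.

Direct effects: the outlet actuator cavitation, the feed pump cavitation.
2 steps out: the filter leak, the hydraulic relay trip.
3 steps out: the inlet turbine wear.
Not reachable from it: the upstream filter rupture.

the feed pump cavitation, the filter leak, the hydraulic relay trip, the inlet turbine wear, the outlet actuator cavitation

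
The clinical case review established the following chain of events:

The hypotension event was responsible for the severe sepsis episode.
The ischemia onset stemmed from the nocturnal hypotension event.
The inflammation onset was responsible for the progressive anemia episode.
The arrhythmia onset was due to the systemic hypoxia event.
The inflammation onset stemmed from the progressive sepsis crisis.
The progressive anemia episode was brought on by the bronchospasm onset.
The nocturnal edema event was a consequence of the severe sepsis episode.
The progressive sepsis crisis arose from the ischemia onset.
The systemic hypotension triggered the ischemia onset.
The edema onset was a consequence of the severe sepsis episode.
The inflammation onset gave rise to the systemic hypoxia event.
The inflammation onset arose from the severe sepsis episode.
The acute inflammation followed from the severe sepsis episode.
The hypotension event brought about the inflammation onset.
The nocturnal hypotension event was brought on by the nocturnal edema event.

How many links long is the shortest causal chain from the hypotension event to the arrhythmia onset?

3

Shortest chain: the hypotension event → the inflammation onset → the systemic hypoxia event → the arrhythmia onset.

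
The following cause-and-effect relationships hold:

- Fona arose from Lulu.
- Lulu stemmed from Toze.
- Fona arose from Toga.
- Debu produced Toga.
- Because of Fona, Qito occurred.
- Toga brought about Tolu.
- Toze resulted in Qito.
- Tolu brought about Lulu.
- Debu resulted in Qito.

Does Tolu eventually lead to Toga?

Tolu leads to Lulu, Fona, Qito; Toga is not among them.

No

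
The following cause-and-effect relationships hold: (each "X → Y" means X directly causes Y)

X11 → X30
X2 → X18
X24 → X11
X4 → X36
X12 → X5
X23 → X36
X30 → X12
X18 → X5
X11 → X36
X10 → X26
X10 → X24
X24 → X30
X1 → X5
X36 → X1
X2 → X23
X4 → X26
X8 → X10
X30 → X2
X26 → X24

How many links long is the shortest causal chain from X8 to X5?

Shortest chain: X8 → X10 → X24 → X30 → X12 → X5.

5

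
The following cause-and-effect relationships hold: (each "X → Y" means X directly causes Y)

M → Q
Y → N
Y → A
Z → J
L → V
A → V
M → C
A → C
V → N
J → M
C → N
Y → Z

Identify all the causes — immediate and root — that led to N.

A, C, J, L, M, V, Y, Z

Immediate causes of N: Y, C, V.
Further upstream: Z, A, J, M, L.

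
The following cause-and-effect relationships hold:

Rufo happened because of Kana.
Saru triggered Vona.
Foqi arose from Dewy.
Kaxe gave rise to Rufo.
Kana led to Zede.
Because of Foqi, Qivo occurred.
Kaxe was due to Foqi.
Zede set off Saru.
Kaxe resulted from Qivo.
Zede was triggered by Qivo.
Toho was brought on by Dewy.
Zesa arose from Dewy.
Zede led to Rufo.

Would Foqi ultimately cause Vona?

Yes

There is a causal chain: Foqi → Qivo → Zede → Saru → Vona.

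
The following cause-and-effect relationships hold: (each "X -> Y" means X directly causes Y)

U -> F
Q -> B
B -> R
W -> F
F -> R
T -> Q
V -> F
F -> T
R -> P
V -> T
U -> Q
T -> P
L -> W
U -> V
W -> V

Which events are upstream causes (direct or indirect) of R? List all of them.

B, F, L, Q, T, U, V, W

Immediate causes of R: F, B.
Further upstream: L, U, W, V, T, Q.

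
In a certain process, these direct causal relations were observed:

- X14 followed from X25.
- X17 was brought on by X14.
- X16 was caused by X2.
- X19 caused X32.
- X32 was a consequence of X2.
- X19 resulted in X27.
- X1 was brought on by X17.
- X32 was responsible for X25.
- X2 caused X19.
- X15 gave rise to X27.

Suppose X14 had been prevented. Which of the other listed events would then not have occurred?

X1, X17

Downstream of X14: X17, X1.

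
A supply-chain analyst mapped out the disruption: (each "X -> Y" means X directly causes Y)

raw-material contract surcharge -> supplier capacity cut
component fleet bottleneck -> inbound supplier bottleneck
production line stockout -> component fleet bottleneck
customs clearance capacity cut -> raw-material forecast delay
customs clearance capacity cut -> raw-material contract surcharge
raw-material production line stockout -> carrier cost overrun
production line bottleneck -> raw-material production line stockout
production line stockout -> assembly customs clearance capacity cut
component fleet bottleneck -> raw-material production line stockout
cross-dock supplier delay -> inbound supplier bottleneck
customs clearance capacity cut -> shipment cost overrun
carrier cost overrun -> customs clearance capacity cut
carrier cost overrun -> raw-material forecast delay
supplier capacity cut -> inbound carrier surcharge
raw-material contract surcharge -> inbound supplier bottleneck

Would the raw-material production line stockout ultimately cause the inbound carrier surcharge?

Yes

There is a causal chain: the raw-material production line stockout → the carrier cost overrun → the customs clearance capacity cut → the raw-material contract surcharge → the supplier capacity cut → the inbound carrier surcharge.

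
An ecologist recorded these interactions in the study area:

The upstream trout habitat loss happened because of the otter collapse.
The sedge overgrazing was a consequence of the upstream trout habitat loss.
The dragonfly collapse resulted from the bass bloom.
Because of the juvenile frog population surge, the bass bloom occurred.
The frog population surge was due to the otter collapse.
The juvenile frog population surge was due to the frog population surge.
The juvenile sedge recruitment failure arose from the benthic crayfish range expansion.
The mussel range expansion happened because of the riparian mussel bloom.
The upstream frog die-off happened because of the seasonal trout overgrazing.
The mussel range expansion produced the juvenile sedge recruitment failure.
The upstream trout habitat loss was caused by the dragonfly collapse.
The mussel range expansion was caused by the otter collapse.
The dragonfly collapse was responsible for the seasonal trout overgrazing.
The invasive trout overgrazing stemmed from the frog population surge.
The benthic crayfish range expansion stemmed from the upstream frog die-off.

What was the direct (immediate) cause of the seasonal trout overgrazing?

Upstream contributors include the otter collapse, the frog population surge, the juvenile frog population surge, the bass bloom, but only the dragonfly collapse feeds directly into the seasonal trout overgrazing.

the dragonfly collapse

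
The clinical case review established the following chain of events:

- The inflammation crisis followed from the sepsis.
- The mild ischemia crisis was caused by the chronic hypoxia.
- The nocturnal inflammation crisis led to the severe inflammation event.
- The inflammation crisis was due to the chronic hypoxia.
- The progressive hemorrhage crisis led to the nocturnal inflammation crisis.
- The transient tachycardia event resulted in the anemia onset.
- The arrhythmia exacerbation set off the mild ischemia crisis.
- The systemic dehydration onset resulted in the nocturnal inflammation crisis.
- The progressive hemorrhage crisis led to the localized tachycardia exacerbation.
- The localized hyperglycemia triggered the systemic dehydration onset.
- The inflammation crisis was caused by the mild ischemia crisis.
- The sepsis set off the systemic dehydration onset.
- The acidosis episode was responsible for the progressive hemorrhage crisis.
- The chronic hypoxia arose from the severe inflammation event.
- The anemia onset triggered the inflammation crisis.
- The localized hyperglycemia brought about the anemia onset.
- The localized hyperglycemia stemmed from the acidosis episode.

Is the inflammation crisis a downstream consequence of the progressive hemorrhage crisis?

Yes

There is a causal chain: the progressive hemorrhage crisis → the nocturnal inflammation crisis → the severe inflammation event → the chronic hypoxia → the inflammation crisis.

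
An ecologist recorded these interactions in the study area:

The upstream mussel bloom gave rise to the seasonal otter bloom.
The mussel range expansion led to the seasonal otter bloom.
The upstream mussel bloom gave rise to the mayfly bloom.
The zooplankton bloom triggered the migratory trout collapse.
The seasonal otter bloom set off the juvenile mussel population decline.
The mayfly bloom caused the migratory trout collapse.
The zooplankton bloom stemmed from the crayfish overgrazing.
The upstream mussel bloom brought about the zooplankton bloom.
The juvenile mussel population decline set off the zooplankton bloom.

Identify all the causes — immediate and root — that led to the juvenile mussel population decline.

the mussel range expansion, the seasonal otter bloom, the upstream mussel bloom

Immediate cause of the juvenile mussel population decline: the seasonal otter bloom.
Further upstream: the upstream mussel bloom, the mussel range expansion.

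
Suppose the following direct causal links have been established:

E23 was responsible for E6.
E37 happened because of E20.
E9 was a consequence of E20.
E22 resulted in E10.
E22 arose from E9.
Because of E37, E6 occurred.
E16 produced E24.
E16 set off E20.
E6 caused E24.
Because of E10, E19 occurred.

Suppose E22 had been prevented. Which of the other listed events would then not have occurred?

E10, E19

Downstream of E22: E10, E19.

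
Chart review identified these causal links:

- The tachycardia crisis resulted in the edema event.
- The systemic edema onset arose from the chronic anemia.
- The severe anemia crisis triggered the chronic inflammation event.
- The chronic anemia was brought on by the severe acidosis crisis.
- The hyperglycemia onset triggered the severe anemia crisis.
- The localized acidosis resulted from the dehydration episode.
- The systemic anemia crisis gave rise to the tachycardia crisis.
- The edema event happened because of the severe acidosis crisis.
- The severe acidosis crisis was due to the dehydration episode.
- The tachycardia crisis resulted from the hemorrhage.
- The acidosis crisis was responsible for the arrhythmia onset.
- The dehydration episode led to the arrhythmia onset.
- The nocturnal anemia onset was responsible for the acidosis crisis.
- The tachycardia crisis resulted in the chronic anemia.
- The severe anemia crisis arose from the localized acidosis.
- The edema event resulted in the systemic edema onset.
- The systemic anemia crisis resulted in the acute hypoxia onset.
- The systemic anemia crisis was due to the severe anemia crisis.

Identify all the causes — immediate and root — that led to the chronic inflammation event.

the dehydration episode, the hyperglycemia onset, the localized acidosis, the severe anemia crisis

Immediate cause of the chronic inflammation event: the severe anemia crisis.
Further upstream: the dehydration episode, the hyperglycemia onset, the localized acidosis.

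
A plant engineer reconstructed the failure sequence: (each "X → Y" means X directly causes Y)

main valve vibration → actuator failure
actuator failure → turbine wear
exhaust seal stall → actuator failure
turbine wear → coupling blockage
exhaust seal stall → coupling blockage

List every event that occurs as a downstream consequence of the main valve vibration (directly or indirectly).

the actuator failure, the coupling blockage, the turbine wear

Direct effects: the actuator failure.
2 steps out: the turbine wear.
3 steps out: the coupling blockage.
Not reachable from it: the exhaust seal stall.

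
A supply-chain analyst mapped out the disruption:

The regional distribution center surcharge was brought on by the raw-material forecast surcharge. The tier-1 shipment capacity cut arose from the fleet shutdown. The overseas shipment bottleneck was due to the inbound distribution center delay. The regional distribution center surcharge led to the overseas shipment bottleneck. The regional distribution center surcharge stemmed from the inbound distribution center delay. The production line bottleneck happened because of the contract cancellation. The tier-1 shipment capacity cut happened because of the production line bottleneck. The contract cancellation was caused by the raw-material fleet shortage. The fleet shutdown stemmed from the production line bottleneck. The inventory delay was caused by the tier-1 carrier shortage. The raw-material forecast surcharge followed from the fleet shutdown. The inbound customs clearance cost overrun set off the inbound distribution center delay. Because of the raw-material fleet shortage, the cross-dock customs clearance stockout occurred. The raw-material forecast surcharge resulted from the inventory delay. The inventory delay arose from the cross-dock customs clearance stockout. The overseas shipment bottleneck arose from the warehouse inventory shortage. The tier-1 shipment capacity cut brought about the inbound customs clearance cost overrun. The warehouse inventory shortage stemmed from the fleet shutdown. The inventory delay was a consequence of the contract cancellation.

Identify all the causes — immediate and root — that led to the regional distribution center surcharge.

Immediate causes of the regional distribution center surcharge: the raw-material forecast surcharge, the inbound distribution center delay.
Further upstream: the raw-material fleet shortage, the contract cancellation, the cross-dock customs clearance stockout, the inventory delay, the production line bottleneck, the fleet shutdown, the tier-1 shipment capacity cut, the inbound customs clearance cost overrun, the tier-1 carrier shortage.

the contract cancellation, the cross-dock customs clearance stockout, the fleet shutdown, the inbound customs clearance cost overrun, the inbound distribution center delay, the inventory delay, the production line bottleneck, the raw-material fleet shortage, the raw-material forecast surcharge, the tier-1 carrier shortage, the tier-1 shipment capacity cut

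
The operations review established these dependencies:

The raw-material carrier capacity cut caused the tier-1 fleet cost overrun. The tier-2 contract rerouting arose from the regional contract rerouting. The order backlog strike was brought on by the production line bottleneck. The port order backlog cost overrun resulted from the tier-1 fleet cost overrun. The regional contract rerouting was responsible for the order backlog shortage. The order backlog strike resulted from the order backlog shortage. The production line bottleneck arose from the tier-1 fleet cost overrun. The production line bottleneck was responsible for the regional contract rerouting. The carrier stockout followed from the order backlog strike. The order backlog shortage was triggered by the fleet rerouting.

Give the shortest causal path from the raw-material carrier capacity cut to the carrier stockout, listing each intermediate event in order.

the raw-material carrier capacity cut → the tier-1 fleet cost overrun → the production line bottleneck → the order backlog strike → the carrier stockout

the raw-material carrier capacity cut → the tier-1 fleet cost overrun
the tier-1 fleet cost overrun → the production line bottleneck
the production line bottleneck → the order backlog strike
the order backlog strike → the carrier stockout
Length: 4 steps.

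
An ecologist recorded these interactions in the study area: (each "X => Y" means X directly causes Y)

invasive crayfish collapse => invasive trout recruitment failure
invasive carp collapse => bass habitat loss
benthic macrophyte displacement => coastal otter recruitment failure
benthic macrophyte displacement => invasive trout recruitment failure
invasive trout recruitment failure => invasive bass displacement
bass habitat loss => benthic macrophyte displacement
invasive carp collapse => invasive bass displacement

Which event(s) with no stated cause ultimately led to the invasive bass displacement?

the invasive carp collapse, the invasive crayfish collapse

Tracing upstream from the invasive bass displacement: the invasive bass displacement ← the invasive carp collapse.
A separate upstream branch: the invasive bass displacement ← the invasive trout recruitment failure ← the invasive crayfish collapse.
Each of those chain origins has no stated cause.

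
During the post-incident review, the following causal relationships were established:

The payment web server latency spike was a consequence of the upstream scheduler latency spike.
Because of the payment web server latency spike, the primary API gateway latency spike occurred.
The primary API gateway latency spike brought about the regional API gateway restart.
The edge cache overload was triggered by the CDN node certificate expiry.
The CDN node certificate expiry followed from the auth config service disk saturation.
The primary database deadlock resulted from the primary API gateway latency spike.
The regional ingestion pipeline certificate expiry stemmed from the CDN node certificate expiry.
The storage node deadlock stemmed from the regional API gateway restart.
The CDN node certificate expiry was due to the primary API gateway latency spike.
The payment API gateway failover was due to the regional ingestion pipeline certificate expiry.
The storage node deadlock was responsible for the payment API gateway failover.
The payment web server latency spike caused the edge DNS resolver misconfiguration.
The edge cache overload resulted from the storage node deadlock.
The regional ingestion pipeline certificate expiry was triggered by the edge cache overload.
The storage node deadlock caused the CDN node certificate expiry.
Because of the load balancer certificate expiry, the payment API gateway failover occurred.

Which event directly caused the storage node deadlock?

the regional API gateway restart

Upstream contributors include the upstream scheduler latency spike, the payment web server latency spike, the primary API gateway latency spike, but only the regional API gateway restart feeds directly into the storage node deadlock.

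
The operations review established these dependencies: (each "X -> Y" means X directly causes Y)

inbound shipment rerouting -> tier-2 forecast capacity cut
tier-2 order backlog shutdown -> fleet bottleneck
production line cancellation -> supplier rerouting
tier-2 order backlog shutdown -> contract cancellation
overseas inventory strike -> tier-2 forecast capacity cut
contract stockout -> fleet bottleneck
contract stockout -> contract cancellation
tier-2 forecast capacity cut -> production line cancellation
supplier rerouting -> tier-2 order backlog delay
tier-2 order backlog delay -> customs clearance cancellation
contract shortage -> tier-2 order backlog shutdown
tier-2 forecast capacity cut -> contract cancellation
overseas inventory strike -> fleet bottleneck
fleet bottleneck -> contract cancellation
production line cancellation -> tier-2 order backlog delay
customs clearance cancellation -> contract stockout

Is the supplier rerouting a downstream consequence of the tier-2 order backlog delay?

No

The tier-2 order backlog delay leads to the customs clearance cancellation, the contract stockout, the fleet bottleneck, the contract cancellation; the supplier rerouting is not among them.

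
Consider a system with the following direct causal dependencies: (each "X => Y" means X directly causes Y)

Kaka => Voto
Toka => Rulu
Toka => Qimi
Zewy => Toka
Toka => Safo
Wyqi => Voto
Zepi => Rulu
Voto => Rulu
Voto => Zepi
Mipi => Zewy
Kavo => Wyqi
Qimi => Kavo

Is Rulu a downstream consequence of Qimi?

Yes

There is a causal chain: Qimi → Kavo → Wyqi → Voto → Rulu.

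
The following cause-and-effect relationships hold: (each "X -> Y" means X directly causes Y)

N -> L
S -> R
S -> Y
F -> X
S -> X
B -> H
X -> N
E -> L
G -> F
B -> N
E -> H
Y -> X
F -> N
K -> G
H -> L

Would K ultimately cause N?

There is a causal chain: K → G → F → N.

Yes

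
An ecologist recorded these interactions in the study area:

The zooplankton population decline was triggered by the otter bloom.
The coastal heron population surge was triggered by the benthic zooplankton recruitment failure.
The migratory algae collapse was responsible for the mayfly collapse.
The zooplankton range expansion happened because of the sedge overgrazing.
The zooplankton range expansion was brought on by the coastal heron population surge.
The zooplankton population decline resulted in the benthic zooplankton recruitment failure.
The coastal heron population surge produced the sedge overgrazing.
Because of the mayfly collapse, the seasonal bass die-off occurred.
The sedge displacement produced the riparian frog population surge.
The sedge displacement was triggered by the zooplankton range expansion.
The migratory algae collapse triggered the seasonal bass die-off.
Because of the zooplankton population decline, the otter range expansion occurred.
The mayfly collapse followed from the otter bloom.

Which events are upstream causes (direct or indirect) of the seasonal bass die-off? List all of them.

the mayfly collapse, the migratory algae collapse, the otter bloom

Immediate causes of the seasonal bass die-off: the migratory algae collapse, the mayfly collapse.
Further upstream: the otter bloom.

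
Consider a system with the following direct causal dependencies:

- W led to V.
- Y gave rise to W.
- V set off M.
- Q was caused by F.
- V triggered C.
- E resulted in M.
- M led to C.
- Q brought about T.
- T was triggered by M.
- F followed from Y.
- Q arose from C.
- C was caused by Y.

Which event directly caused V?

W

Upstream contributors include Y, but only W feeds directly into V.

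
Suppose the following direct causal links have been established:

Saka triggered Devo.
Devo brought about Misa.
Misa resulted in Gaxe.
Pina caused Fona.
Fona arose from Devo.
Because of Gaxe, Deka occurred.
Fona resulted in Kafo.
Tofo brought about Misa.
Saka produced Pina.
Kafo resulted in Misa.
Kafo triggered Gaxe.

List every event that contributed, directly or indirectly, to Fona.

Devo, Pina, Saka

Immediate causes of Fona: Devo, Pina.
Further upstream: Saka.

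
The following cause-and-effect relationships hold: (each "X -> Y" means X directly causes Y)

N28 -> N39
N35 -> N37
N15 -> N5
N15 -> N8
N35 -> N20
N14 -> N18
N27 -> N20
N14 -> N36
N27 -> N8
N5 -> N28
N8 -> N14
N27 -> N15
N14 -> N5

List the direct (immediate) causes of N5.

Upstream contributors include N27, N8, but only N14, N15 feed directly into N5.

N14, N15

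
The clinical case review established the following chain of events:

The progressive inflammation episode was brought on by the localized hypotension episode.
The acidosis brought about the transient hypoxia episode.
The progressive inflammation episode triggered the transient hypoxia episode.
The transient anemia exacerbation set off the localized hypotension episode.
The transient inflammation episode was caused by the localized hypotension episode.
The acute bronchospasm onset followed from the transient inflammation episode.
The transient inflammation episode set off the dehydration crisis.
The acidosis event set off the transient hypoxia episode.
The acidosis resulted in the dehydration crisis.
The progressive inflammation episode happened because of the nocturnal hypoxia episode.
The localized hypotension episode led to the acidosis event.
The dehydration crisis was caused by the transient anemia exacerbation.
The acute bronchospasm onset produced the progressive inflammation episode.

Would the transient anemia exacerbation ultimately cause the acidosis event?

Yes

There is a causal chain: the transient anemia exacerbation → the localized hypotension episode → the acidosis event.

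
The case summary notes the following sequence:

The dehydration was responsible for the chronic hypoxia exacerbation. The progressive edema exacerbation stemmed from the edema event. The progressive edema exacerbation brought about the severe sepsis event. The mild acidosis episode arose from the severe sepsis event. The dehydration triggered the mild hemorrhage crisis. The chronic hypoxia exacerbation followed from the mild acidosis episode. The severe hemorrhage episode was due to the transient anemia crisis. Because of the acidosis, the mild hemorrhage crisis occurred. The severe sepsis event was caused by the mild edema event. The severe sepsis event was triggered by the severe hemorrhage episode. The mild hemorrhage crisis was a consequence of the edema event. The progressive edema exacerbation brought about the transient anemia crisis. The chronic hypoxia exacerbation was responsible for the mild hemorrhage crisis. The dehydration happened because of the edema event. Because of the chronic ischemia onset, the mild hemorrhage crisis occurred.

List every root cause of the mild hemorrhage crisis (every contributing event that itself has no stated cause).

the acidosis, the chronic ischemia onset, the edema event, the mild edema event

Tracing upstream from the mild hemorrhage crisis: the mild hemorrhage crisis ← the edema event.
A separate upstream branch: the mild hemorrhage crisis ← the chronic hypoxia exacerbation ← the mild acidosis episode ← the severe sepsis event ← the mild edema event.
A separate upstream branch: the mild hemorrhage crisis ← the chronic ischemia onset.
A separate upstream branch: the mild hemorrhage crisis ← the acidosis.
Each of those chain origins has no stated cause.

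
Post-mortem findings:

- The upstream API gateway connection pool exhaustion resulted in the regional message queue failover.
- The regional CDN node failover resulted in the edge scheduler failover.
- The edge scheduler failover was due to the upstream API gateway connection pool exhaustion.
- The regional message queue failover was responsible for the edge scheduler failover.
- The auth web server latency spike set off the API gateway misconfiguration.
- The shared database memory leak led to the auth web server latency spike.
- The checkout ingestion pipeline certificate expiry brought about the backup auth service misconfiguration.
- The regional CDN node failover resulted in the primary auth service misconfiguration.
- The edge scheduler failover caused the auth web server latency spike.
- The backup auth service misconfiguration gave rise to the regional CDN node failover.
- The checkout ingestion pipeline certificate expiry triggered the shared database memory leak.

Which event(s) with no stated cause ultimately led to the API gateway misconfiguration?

the checkout ingestion pipeline certificate expiry, the upstream API gateway connection pool exhaustion

Tracing upstream from the API gateway misconfiguration: the API gateway misconfiguration ← the auth web server latency spike ← the shared database memory leak ← the checkout ingestion pipeline certificate expiry.
A separate upstream branch: the API gateway misconfiguration ← the auth web server latency spike ← the edge scheduler failover ← the upstream API gateway connection pool exhaustion.
Each of those chain origins has no stated cause.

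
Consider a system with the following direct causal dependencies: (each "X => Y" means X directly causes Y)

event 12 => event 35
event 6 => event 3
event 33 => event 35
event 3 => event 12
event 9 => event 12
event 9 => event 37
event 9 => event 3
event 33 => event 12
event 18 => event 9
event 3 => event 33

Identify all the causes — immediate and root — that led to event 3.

Immediate causes of event 3: event 9, event 6.
Further upstream: event 18.

event 18, event 6, event 9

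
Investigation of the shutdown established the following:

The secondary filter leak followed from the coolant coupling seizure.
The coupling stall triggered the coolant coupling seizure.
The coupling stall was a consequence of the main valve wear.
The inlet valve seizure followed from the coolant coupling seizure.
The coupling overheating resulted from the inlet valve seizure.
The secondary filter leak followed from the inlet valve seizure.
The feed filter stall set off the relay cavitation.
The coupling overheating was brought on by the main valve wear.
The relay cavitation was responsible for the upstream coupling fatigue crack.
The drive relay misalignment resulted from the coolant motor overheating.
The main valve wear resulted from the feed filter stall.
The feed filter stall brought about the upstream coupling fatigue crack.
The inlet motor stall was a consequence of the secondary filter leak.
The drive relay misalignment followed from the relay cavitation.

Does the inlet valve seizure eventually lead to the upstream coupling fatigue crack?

The inlet valve seizure leads to the coupling overheating, the secondary filter leak, the inlet motor stall; the upstream coupling fatigue crack is not among them.

No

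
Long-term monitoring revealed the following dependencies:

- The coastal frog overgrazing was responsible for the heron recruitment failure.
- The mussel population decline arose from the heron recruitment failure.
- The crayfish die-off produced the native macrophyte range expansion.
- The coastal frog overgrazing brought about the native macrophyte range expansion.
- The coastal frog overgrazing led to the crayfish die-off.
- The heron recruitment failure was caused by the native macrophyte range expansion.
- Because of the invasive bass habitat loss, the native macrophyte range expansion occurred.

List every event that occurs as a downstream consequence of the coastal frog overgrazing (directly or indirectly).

the crayfish die-off, the heron recruitment failure, the mussel population decline, the native macrophyte range expansion

Direct effects: the crayfish die-off, the native macrophyte range expansion, the heron recruitment failure.
2 steps out: the mussel population decline.
Not reachable from it: the invasive bass habitat loss.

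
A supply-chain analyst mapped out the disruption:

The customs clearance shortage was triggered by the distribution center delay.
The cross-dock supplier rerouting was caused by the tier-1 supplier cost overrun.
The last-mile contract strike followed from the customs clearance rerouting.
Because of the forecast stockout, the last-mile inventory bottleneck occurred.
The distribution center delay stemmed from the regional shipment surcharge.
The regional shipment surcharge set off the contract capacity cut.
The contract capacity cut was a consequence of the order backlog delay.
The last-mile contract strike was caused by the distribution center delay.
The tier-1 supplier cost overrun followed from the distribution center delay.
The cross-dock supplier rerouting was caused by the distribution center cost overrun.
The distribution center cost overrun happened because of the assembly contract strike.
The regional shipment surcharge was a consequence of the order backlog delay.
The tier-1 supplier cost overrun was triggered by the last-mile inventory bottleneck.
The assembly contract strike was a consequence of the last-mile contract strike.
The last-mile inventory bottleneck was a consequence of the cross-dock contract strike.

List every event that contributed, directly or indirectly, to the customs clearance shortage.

the distribution center delay, the order backlog delay, the regional shipment surcharge

Immediate cause of the customs clearance shortage: the distribution center delay.
Further upstream: the order backlog delay, the regional shipment surcharge.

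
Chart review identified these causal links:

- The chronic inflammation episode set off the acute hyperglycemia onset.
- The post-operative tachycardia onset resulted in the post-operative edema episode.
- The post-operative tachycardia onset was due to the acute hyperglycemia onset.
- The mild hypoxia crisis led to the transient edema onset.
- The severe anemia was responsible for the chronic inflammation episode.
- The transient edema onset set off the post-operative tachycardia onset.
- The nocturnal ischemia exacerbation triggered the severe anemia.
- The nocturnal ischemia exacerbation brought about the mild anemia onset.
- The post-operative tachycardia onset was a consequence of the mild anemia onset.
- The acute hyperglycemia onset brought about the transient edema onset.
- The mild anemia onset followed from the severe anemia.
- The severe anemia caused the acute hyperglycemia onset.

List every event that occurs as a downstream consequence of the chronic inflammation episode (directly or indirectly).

Direct effects: the acute hyperglycemia onset.
2 steps out: the transient edema onset, the post-operative tachycardia onset.
3 steps out: the post-operative edema episode.
Not reachable from it: the nocturnal ischemia exacerbation, the severe anemia, the mild anemia onset, the mild hypoxia crisis.

the acute hyperglycemia onset, the post-operative edema episode, the post-operative tachycardia onset, the transient edema onset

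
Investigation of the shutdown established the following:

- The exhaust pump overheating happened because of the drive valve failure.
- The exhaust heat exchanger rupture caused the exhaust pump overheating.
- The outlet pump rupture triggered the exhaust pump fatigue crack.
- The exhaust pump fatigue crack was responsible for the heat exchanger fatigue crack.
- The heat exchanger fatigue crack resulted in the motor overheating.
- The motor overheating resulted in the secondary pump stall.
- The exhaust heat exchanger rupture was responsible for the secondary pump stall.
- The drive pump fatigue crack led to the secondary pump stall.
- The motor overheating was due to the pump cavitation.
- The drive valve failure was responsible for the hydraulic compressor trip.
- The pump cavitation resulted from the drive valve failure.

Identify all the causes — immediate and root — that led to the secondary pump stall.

the drive pump fatigue crack, the drive valve failure, the exhaust heat exchanger rupture, the exhaust pump fatigue crack, the heat exchanger fatigue crack, the motor overheating, the outlet pump rupture, the pump cavitation

Immediate causes of the secondary pump stall: the exhaust heat exchanger rupture, the motor overheating, the drive pump fatigue crack.
Further upstream: the drive valve failure, the outlet pump rupture, the exhaust pump fatigue crack, the heat exchanger fatigue crack, the pump cavitation.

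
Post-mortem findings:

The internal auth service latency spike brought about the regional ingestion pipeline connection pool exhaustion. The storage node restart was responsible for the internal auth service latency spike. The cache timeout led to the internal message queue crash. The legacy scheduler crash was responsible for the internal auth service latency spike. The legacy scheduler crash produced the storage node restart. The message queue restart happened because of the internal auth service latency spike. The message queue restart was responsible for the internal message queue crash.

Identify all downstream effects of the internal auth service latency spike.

Direct effects: the message queue restart, the regional ingestion pipeline connection pool exhaustion.
2 steps out: the internal message queue crash.
Not reachable from it: the legacy scheduler crash, the storage node restart, the cache timeout.

the internal message queue crash, the message queue restart, the regional ingestion pipeline connection pool exhaustion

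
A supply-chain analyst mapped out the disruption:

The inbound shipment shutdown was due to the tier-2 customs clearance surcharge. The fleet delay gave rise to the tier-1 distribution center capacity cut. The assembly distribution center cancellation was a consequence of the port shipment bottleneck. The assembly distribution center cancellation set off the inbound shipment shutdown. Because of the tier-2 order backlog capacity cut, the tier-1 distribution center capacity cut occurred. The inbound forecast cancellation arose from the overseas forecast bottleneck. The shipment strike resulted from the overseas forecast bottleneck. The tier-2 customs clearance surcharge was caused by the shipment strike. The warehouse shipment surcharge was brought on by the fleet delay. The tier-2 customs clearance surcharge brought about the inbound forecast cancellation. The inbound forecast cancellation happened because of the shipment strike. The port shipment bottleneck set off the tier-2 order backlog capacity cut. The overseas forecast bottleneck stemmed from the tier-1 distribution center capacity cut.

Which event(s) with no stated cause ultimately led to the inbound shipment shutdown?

the fleet delay, the port shipment bottleneck

Tracing upstream from the inbound shipment shutdown: the inbound shipment shutdown ← the tier-2 customs clearance surcharge ← the shipment strike ← the overseas forecast bottleneck ← the tier-1 distribution center capacity cut ← the fleet delay.
A separate upstream branch: the inbound shipment shutdown ← the assembly distribution center cancellation ← the port shipment bottleneck.
Each of those chain origins has no stated cause.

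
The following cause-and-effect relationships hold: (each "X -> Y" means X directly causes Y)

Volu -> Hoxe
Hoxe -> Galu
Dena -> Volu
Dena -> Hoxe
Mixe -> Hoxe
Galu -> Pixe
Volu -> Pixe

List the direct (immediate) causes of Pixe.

Upstream contributors include Dena, Hoxe, Mixe, but only Galu, Volu feed directly into Pixe.

Galu, Volu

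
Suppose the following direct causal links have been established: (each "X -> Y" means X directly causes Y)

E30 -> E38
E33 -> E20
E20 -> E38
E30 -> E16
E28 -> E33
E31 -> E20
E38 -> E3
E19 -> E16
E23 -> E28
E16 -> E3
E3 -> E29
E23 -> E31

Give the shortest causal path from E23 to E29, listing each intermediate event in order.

E23 → E31 → E20 → E38 → E3 → E29

E23 → E31
E31 → E20
E20 → E38
E38 → E3
E3 → E29
Length: 5 steps.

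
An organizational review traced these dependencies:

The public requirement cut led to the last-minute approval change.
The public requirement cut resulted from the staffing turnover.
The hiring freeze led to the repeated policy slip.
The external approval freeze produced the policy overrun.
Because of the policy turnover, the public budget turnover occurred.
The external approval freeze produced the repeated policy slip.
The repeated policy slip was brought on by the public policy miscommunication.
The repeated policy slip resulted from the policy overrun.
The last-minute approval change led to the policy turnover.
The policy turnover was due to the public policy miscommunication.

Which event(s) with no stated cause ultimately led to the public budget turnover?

the public policy miscommunication, the staffing turnover

Tracing upstream from the public budget turnover: the public budget turnover ← the policy turnover ← the public policy miscommunication.
A separate upstream branch: the public budget turnover ← the policy turnover ← the last-minute approval change ← the public requirement cut ← the staffing turnover.
Each of those chain origins has no stated cause.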